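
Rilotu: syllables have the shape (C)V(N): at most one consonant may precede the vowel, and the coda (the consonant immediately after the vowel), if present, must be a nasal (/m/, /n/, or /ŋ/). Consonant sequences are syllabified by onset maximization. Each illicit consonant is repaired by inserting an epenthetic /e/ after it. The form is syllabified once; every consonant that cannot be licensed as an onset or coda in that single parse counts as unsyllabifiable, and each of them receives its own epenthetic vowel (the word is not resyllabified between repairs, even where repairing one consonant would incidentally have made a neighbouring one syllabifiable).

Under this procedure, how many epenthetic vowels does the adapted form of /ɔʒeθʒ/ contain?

The unsyllabifiable consonants are /θ/, /ʒ/; each receives one epenthetic vowel.

2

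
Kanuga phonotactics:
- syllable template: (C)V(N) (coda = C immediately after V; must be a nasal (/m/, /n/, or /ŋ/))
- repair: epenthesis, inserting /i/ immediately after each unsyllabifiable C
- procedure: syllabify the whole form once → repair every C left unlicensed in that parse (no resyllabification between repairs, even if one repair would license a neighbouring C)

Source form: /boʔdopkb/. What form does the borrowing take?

boʔidopikibi

Syllabifying with onset maximization leaves /ʔ/, /p/, /k/, /b/ stranded (only a nasal (/m/, /n/, or /ŋ/) is licensed in coda position; onsets are limited to one consonant).
Each unlicensed consonant becomes the onset of a new syllable: /ʔ/ → /ʔi/, /p/ → /pi/, /k/ → /ki/, /b/ → /bi/.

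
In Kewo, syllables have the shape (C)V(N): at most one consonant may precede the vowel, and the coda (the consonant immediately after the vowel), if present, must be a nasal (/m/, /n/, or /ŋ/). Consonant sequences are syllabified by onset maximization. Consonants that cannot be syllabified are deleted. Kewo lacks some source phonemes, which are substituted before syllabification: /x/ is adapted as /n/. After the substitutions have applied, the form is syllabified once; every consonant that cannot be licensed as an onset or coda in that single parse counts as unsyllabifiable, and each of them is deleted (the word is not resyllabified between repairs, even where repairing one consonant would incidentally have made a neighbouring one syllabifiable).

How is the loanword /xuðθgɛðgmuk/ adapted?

nugɛmu

Substitution: /x/ → /n/, giving /nuðθgɛðgmuk/.
The consonants /ð/, /θ/, /ð/, /g/, /k/ cannot be parsed into a legal (C)V(N) syllable (only a nasal (/m/, /n/, or /ŋ/) is licensed in coda position; onsets are limited to one consonant).
Each unlicensed consonant is deleted: /ð/, /θ/, /ð/, /g/, /k/.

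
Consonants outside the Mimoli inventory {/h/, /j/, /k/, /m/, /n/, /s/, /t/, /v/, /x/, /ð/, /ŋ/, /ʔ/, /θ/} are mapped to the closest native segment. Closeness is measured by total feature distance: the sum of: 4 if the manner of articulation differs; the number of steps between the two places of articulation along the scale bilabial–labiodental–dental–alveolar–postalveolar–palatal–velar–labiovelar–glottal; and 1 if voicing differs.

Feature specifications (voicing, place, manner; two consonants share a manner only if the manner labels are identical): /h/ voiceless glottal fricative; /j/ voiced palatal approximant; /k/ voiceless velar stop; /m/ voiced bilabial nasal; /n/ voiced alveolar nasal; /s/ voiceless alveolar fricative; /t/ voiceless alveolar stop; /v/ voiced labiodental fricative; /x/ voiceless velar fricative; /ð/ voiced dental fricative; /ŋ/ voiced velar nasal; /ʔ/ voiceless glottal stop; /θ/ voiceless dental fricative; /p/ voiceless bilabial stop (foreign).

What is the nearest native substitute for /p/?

/t/ is closest: same manner (stop), place distance 3 (bilabial→alveolar), same voicing; total 3. Next closest is /m/ at distance 5.

t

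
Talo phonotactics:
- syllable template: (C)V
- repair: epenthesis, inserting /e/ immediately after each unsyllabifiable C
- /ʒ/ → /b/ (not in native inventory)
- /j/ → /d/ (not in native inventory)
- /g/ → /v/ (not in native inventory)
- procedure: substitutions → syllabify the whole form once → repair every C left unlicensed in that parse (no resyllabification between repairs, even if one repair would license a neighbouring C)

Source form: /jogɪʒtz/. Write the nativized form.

dovɪbeteze

Substitution: /j/ → /d/, /g/ → /v/, /ʒ/ → /b/, giving /dovɪbtz/.
Syllabifying with onset maximization leaves /b/, /t/, /z/ stranded (no codas are permitted; onsets are limited to one consonant).
Each unlicensed consonant becomes the onset of a new syllable: /b/ → /be/, /t/ → /te/, /z/ → /ze/.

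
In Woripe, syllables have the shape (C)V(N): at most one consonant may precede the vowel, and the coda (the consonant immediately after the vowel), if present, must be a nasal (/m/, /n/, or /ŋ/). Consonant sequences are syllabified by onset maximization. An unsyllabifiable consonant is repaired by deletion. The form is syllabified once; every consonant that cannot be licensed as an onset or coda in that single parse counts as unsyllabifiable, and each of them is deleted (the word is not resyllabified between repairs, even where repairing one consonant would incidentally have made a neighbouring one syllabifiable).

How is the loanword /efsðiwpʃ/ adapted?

The consonants /f/, /s/, /w/, /p/, /ʃ/ cannot be parsed into a legal (C)V(N) syllable (only a nasal (/m/, /n/, or /ŋ/) is licensed in coda position; onsets are limited to one consonant).
Deletion applies to /f/, /s/, /w/, /p/, /ʃ/.

eði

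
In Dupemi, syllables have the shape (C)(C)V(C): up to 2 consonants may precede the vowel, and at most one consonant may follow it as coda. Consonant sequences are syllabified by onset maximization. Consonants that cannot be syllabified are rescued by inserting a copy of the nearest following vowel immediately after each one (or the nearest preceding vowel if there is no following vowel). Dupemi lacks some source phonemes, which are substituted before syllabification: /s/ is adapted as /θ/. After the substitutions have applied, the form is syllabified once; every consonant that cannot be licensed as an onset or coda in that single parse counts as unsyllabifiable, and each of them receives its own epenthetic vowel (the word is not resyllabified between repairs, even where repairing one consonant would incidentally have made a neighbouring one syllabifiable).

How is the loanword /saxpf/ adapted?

Substitution: /s/ → /θ/, giving /θaxpf/.
Syllabifying with onset maximization leaves /p/, /f/ stranded (at most one coda consonant is licensed; onsets may contain at most 2 consonants).
Epenthesis after each stranded consonant: /p/ → /pa/, /f/ → /fa/.

θaxpafa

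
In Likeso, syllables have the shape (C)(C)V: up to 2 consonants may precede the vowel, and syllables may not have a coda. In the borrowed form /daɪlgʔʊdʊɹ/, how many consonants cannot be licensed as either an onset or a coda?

2

Under (C)(C)V, the unsyllabifiable consonants are /l/, /ɹ/ (no codas are permitted; onsets may contain at most 2 consonants).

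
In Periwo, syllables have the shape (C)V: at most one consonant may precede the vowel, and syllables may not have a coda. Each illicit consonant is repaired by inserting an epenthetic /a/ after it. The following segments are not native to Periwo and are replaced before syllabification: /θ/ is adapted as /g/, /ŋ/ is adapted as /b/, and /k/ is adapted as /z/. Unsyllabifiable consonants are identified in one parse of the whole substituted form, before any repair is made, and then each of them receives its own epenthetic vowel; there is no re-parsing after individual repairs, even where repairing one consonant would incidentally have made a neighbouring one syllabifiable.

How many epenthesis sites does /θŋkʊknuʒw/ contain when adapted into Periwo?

After substitution the input is /gbzʊznuʒw/.
The unsyllabifiable consonants are /g/, /b/, /z/, /ʒ/, /w/; each receives one epenthetic vowel.

5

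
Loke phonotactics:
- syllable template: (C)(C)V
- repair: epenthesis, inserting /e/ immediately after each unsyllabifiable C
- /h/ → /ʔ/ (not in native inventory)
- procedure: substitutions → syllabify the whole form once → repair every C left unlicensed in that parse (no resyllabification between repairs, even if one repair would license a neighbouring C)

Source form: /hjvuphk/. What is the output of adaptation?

ʔejvupeʔeke

Substitution: /h/ → /ʔ/, giving /ʔjvupʔk/.
The consonants /ʔ/, /p/, /ʔ/, /k/ cannot be parsed into a legal (C)(C)V syllable (no codas are permitted; onsets may contain at most 2 consonants).
Each unlicensed consonant becomes the onset of a new syllable: /ʔ/ → /ʔe/, /p/ → /pe/, /ʔ/ → /ʔe/, /k/ → /ke/.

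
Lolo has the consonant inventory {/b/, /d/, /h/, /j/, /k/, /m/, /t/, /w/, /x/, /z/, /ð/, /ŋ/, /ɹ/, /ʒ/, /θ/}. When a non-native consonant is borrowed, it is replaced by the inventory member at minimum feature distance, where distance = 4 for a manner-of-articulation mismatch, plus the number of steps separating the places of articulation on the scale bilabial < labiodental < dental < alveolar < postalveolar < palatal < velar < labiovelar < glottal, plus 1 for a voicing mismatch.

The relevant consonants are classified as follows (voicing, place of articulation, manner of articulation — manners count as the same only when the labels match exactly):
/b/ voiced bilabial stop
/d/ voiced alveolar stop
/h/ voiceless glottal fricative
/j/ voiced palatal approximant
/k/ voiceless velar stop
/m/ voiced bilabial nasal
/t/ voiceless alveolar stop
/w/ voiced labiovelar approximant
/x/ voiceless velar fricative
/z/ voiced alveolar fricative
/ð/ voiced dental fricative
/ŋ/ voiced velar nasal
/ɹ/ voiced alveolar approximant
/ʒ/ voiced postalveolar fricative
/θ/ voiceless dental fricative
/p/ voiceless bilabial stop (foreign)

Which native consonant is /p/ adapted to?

b

/b/ is closest: same manner (stop), place distance 0 (bilabial→bilabial), voicing differs (+1); total 1. Next closest is /t/ at distance 3.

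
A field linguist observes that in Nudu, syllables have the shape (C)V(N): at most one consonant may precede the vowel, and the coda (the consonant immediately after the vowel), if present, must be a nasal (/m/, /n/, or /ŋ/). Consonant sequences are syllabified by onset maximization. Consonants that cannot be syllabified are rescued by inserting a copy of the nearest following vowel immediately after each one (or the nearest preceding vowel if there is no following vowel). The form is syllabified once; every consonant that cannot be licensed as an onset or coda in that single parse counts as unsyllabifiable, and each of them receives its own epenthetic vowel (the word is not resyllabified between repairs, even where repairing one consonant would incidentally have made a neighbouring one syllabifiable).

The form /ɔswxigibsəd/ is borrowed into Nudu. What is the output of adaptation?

Syllabifying with onset maximization leaves /s/, /w/, /b/, /d/ stranded (only a nasal (/m/, /n/, or /ŋ/) is licensed in coda position; onsets are limited to one consonant).
Inserting the epenthetic vowel yields /s/ → /si/, /w/ → /wi/, /b/ → /bə/, /d/ → /də/.

ɔsiwixigibəsədə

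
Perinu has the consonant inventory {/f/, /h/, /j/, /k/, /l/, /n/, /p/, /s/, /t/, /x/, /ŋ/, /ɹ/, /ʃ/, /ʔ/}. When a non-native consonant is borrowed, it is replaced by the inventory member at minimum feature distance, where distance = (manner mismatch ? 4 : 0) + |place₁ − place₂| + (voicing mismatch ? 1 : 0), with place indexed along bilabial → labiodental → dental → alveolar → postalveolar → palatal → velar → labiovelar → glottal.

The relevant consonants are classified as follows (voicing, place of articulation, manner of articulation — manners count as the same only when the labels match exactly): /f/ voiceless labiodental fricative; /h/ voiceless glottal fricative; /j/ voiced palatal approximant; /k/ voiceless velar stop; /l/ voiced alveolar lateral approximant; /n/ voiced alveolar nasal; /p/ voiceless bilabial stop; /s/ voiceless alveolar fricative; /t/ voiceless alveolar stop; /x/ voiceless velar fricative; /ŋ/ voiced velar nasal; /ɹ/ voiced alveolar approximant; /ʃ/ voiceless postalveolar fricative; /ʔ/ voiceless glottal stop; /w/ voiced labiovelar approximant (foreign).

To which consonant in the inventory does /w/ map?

j

/j/ is closest: same manner (approximant), place distance 2 (labiovelar→palatal), same voicing; total 2. Next closest is /ɹ/ at distance 4.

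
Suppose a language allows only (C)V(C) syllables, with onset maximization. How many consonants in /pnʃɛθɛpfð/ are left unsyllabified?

4

Syllabifying with onset maximization leaves /p/, /n/, /f/, /ð/ stranded (at most one coda consonant is licensed; onsets are limited to one consonant).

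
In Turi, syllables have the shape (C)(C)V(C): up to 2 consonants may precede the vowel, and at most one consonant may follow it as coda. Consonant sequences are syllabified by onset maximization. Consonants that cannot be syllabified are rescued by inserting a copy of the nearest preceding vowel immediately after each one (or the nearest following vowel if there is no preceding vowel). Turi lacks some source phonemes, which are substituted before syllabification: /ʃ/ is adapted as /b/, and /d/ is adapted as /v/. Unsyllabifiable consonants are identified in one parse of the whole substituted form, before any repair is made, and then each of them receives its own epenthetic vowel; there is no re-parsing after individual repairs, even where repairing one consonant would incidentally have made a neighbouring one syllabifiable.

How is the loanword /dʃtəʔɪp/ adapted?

Substitution: /d/ → /v/, /ʃ/ → /b/, giving /vbtəʔɪp/.
Syllabifying with onset maximization leaves /v/ stranded (at most one coda consonant is licensed; onsets may contain at most 2 consonants).
Inserting the epenthetic vowel yields /v/ → /və/.

vəbtəʔɪp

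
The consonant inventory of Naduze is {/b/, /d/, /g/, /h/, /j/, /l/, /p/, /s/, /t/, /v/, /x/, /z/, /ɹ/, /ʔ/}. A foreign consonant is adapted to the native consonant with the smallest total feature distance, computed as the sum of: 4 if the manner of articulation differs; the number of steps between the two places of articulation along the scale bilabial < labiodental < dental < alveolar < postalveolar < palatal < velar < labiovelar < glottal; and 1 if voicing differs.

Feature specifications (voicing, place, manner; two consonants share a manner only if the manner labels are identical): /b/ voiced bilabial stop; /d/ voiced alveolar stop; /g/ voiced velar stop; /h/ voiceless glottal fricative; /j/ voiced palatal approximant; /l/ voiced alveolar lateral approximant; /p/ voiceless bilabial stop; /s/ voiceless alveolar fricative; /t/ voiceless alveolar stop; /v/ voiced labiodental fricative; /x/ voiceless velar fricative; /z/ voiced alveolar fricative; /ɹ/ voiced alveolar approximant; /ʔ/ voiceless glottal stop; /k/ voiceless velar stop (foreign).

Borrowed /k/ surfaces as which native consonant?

/g/ is closest: same manner (stop), place distance 0 (velar→velar), voicing differs (+1); total 1. Next closest is /ʔ/ at distance 2.

g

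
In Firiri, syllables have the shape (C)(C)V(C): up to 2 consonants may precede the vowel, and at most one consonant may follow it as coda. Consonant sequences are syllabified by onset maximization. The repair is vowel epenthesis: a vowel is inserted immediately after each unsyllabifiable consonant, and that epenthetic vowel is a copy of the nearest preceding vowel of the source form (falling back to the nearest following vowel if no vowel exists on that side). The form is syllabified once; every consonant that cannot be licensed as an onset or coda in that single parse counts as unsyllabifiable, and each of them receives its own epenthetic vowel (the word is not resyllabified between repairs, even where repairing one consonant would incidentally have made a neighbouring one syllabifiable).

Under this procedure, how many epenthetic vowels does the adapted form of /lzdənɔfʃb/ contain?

3

The unsyllabifiable consonants are /l/, /ʃ/, /b/; each receives one epenthetic vowel.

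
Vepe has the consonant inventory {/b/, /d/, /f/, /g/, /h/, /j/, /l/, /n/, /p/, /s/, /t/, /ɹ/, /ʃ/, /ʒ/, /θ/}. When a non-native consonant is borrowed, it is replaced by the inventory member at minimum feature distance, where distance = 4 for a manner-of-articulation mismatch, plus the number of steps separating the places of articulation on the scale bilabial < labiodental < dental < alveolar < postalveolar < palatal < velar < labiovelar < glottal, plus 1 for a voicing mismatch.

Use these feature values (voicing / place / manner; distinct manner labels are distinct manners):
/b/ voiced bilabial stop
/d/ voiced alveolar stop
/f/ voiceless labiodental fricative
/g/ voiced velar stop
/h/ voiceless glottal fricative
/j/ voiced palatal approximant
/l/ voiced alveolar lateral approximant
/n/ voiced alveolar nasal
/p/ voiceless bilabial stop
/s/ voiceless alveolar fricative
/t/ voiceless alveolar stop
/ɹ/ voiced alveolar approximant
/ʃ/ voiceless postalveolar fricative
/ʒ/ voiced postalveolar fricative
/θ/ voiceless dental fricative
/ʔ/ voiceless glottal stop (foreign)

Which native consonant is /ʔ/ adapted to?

/g/ is closest: same manner (stop), place distance 2 (glottal→velar), voicing differs (+1); total 3. Next closest is /h/ at distance 4.

g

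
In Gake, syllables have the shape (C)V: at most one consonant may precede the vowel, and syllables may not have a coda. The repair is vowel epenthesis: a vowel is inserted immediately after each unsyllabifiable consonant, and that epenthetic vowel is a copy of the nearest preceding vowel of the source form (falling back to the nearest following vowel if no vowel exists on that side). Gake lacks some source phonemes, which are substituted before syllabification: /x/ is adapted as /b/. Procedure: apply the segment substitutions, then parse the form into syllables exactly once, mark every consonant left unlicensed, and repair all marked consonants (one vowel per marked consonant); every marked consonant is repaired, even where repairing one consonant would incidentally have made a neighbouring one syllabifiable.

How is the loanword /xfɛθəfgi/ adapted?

Substitution: /x/ → /b/, giving /bfɛθəfgi/.
Syllabifying with onset maximization leaves /b/, /f/ stranded (no codas are permitted; onsets are limited to one consonant).
Each unlicensed consonant becomes the onset of a new syllable: /b/ → /bɛ/, /f/ → /fə/.

bɛfɛθəfəgi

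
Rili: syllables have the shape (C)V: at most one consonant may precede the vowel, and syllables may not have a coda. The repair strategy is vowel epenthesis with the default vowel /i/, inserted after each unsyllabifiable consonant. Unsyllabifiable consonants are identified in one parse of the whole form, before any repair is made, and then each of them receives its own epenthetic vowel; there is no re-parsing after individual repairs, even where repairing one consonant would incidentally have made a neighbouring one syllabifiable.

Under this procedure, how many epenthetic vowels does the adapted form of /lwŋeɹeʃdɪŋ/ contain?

4

The unsyllabifiable consonants are /l/, /w/, /ʃ/, /ŋ/; each receives one epenthetic vowel.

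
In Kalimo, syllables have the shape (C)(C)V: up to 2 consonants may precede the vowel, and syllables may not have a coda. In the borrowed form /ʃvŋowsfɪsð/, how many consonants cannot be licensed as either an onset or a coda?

4

Under (C)(C)V, the unsyllabifiable consonants are /ʃ/, /w/, /s/, /ð/ (no codas are permitted; onsets may contain at most 2 consonants).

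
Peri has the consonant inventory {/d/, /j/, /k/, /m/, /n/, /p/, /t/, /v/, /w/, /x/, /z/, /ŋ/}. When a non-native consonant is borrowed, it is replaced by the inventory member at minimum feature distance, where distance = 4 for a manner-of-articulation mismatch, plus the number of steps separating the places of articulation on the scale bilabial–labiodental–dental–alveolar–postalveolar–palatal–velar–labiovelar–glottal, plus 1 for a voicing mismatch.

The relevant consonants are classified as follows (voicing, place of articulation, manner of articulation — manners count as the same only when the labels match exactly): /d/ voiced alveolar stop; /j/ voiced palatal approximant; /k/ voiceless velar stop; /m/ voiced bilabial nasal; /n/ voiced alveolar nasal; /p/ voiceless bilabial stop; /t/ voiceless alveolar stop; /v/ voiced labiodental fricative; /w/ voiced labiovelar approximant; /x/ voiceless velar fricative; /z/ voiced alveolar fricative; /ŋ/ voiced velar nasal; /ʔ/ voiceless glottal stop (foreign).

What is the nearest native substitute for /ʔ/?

k

/k/ is closest: same manner (stop), place distance 2 (glottal→velar), same voicing; total 2. Next closest is /t/ at distance 5.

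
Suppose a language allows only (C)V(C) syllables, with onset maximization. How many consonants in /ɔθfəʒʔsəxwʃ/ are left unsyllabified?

The consonants /ʔ/, /w/, /ʃ/ cannot be parsed into a legal (C)V(C) syllable (at most one coda consonant is licensed; onsets are limited to one consonant).

3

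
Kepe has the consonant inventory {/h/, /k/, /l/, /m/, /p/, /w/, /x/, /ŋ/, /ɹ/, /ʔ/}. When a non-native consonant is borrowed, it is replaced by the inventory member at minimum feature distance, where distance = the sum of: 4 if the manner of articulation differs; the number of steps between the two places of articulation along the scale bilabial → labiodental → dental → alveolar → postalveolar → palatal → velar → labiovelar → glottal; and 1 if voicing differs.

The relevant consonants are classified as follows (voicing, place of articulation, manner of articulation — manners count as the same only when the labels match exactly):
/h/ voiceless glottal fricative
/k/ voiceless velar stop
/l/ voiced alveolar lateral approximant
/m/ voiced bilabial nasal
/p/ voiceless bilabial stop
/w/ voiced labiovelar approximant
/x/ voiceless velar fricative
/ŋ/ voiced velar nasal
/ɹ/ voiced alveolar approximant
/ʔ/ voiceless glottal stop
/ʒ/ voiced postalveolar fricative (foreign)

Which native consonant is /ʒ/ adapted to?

/x/ is closest: same manner (fricative), place distance 2 (postalveolar→velar), voicing differs (+1); total 3. Next closest is /h/ at distance 5.

x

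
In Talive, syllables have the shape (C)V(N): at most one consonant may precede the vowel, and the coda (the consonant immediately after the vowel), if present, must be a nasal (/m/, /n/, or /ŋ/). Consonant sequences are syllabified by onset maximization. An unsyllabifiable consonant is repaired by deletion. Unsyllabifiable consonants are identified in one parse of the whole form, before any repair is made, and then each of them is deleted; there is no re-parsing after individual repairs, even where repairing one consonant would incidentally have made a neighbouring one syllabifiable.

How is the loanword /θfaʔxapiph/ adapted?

Under (C)V(N), the unsyllabifiable consonants are /θ/, /ʔ/, /p/, /h/ (only a nasal (/m/, /n/, or /ŋ/) is licensed in coda position; onsets are limited to one consonant).
Deletion applies to /θ/, /ʔ/, /p/, /h/.

faxapi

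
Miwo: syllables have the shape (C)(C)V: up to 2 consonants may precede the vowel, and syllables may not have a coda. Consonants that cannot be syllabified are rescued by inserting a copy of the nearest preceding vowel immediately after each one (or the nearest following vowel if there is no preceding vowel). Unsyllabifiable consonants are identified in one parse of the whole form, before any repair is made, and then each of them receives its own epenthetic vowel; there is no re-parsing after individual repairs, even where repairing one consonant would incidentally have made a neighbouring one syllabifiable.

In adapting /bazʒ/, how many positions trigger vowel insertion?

2

The unsyllabifiable consonants are /z/, /ʒ/; each receives one epenthetic vowel.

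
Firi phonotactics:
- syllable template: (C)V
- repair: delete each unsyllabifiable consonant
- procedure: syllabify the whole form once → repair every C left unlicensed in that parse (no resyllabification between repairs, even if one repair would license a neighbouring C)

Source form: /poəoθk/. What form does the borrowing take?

poəo

Syllabifying with onset maximization leaves /θ/, /k/ stranded (no codas are permitted; onsets are limited to one consonant).
Deletion applies to /θ/, /k/.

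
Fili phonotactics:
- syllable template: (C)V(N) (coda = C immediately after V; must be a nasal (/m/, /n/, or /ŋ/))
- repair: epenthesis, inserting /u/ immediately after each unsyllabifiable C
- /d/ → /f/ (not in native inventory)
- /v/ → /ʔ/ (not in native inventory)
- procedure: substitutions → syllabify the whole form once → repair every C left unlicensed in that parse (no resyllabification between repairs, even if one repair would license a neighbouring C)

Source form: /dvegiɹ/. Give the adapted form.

Substitution: /d/ → /f/, /v/ → /ʔ/, giving /fʔegiɹ/.
Syllabifying with onset maximization leaves /f/, /ɹ/ stranded (only a nasal (/m/, /n/, or /ŋ/) is licensed in coda position; onsets are limited to one consonant).
Epenthesis after each stranded consonant: /f/ → /fu/, /ɹ/ → /ɹu/.

fuʔegiɹu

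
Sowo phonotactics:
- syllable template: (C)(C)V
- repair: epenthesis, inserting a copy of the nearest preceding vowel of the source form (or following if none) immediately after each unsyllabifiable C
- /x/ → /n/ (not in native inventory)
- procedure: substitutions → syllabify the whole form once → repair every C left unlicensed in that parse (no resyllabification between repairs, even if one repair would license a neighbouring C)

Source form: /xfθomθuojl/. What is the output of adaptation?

nofθomθuojolo

Substitution: /x/ → /n/, giving /nfθomθuojl/.
Syllabifying with onset maximization leaves /n/, /j/, /l/ stranded (no codas are permitted; onsets may contain at most 2 consonants).
Epenthesis after each stranded consonant: /n/ → /no/, /j/ → /jo/, /l/ → /lo/.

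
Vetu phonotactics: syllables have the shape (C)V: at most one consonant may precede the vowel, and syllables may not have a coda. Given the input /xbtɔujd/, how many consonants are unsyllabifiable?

Under (C)V, the unsyllabifiable consonants are /x/, /b/, /j/, /d/ (no codas are permitted; onsets are limited to one consonant).

4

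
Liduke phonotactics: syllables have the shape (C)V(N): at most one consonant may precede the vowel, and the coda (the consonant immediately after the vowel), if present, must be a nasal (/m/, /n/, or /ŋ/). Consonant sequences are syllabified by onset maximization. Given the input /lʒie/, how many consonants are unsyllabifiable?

1

Under (C)V(N), the unsyllabifiable consonants are /l/ (only a nasal (/m/, /n/, or /ŋ/) is licensed in coda position; onsets are limited to one consonant).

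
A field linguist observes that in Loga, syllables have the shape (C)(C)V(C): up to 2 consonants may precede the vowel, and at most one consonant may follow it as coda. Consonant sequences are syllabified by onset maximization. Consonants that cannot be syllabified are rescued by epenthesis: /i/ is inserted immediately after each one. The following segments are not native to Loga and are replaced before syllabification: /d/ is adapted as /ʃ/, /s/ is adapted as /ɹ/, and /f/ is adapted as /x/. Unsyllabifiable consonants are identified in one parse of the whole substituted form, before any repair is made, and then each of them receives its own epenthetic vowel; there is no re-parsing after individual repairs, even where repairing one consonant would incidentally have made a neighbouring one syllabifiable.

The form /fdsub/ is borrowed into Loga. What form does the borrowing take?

xiʃɹub

Substitution: /f/ → /x/, /d/ → /ʃ/, /s/ → /ɹ/, giving /xʃɹub/.
Under (C)(C)V(C), the unsyllabifiable consonants are /x/ (at most one coda consonant is licensed; onsets may contain at most 2 consonants).
Epenthesis after each stranded consonant: /x/ → /xi/.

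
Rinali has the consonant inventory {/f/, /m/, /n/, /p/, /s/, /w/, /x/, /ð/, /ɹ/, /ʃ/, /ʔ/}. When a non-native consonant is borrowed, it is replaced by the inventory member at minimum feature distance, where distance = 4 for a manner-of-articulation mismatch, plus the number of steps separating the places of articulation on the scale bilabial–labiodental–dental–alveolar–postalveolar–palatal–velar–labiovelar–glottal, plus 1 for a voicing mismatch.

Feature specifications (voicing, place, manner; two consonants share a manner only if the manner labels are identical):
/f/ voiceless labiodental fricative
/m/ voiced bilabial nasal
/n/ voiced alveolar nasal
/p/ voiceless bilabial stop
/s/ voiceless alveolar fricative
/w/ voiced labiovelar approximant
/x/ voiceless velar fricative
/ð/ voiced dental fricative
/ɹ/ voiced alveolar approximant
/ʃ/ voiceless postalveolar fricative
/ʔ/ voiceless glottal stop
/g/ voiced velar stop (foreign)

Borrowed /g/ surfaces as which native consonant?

/ʔ/ is closest: same manner (stop), place distance 2 (velar→glottal), voicing differs (+1); total 3. Next closest is /w/ at distance 5.

ʔ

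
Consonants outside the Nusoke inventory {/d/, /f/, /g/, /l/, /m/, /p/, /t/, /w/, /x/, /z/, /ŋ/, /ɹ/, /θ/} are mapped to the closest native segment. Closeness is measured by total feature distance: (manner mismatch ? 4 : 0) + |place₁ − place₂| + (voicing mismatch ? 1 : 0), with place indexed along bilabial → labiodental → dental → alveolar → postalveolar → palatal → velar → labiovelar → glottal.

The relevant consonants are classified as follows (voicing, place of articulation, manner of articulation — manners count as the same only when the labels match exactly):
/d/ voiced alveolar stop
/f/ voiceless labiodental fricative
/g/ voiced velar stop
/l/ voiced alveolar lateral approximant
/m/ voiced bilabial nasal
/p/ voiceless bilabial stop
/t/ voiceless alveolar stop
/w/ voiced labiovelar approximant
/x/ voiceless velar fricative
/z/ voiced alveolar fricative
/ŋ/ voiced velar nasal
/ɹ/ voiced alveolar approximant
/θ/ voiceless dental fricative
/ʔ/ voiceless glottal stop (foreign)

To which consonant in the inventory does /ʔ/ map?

g

/g/ is closest: same manner (stop), place distance 2 (glottal→velar), voicing differs (+1); total 3. Next closest is /t/ at distance 5.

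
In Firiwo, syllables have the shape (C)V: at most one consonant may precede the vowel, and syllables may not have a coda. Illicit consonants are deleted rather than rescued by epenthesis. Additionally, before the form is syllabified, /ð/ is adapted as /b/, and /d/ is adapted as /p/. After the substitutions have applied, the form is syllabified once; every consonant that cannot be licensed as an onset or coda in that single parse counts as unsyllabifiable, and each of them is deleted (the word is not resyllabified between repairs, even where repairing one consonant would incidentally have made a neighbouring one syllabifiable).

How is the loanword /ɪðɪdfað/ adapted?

Substitution: /ð/ → /b/, /d/ → /p/, giving /ɪbɪpfab/.
Under (C)V, the unsyllabifiable consonants are /p/, /b/ (no codas are permitted; onsets are limited to one consonant).
Each unlicensed consonant is deleted: /p/, /b/.

ɪbɪfa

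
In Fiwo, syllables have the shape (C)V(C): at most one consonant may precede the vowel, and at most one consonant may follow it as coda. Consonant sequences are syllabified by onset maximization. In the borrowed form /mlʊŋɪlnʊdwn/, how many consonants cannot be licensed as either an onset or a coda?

Under (C)V(C), the unsyllabifiable consonants are /m/, /w/, /n/ (at most one coda consonant is licensed; onsets are limited to one consonant).

3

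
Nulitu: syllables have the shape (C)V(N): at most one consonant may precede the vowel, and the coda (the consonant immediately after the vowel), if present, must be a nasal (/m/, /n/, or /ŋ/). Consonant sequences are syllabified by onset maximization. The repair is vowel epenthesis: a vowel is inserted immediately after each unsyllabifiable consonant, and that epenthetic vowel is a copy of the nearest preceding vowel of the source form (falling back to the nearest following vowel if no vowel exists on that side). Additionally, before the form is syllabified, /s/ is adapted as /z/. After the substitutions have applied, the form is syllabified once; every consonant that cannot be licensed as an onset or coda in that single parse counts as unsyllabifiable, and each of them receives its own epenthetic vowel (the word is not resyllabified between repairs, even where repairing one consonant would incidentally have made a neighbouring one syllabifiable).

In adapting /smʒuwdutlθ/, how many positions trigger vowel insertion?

6

After substitution the input is /zmʒuwdutlθ/.
The unsyllabifiable consonants are /z/, /m/, /w/, /t/, /l/, /θ/; each receives one epenthetic vowel.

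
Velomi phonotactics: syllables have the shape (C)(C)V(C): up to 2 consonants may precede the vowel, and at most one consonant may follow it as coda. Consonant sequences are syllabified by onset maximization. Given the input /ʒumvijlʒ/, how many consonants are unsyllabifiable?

Syllabifying with onset maximization leaves /l/, /ʒ/ stranded (at most one coda consonant is licensed; onsets may contain at most 2 consonants).

2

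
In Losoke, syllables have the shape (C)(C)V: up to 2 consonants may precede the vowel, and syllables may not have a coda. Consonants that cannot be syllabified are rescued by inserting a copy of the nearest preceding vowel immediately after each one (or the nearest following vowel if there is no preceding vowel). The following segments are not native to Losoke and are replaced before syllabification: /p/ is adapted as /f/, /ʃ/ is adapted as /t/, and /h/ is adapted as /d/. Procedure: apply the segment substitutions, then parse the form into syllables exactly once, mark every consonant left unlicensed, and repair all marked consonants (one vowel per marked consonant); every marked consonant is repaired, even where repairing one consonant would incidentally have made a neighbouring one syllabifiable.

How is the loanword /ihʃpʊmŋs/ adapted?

Substitution: /h/ → /d/, /ʃ/ → /t/, /p/ → /f/, giving /idtfʊmŋs/.
The consonants /d/, /m/, /ŋ/, /s/ cannot be parsed into a legal (C)(C)V syllable (no codas are permitted; onsets may contain at most 2 consonants).
Epenthesis after each stranded consonant: /d/ → /di/, /m/ → /mʊ/, /ŋ/ → /ŋʊ/, /s/ → /sʊ/.

iditfʊmʊŋʊsʊ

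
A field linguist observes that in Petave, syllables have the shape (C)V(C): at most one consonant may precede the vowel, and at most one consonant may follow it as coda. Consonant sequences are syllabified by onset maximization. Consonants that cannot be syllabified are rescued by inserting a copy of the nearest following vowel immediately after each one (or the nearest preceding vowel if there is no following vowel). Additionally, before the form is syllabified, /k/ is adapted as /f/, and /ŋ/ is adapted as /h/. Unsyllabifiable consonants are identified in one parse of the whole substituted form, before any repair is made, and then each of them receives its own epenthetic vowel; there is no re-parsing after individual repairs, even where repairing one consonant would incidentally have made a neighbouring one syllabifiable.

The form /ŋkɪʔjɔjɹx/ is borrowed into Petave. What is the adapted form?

Substitution: /ŋ/ → /h/, /k/ → /f/, giving /hfɪʔjɔjɹx/.
Syllabifying with onset maximization leaves /h/, /ɹ/, /x/ stranded (at most one coda consonant is licensed; onsets are limited to one consonant).
Each unlicensed consonant becomes the onset of a new syllable: /h/ → /hɪ/, /ɹ/ → /ɹɔ/, /x/ → /xɔ/.

hɪfɪʔjɔjɹɔxɔ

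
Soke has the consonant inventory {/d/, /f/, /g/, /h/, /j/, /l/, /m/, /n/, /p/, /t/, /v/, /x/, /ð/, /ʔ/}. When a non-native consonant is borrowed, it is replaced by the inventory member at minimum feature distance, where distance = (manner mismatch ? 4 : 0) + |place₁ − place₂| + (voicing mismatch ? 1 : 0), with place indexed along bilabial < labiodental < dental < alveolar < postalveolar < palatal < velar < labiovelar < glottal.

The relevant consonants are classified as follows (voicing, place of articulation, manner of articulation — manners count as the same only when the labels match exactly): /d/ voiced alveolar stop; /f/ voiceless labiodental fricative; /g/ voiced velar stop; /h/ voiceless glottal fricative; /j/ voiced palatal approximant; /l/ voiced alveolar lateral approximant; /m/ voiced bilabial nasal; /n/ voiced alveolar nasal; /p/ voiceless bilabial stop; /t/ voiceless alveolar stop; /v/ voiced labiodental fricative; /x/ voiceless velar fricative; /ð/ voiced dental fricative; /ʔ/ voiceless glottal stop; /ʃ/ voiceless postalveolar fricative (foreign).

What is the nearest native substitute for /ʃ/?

x

/x/ is closest: same manner (fricative), place distance 2 (postalveolar→velar), same voicing; total 2. Next closest is /f/ at distance 3.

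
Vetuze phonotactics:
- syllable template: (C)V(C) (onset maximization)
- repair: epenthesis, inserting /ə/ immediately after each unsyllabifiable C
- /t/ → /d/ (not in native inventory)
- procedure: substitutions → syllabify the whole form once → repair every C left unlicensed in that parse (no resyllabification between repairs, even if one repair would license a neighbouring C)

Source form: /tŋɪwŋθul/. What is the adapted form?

Substitution: /t/ → /d/, giving /dŋɪwŋθul/.
Under (C)V(C), the unsyllabifiable consonants are /d/, /ŋ/ (at most one coda consonant is licensed; onsets are limited to one consonant).
Epenthesis after each stranded consonant: /d/ → /də/, /ŋ/ → /ŋə/.

dəŋɪwŋəθul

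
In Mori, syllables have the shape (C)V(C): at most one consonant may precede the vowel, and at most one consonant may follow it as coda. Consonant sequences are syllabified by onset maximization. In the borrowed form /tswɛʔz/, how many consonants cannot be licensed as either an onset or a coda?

3

Syllabifying with onset maximization leaves /t/, /s/, /z/ stranded (at most one coda consonant is licensed; onsets are limited to one consonant).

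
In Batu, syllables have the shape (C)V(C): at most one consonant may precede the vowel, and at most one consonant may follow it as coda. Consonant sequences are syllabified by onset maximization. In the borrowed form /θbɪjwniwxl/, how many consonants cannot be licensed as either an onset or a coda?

Syllabifying with onset maximization leaves /θ/, /w/, /x/, /l/ stranded (at most one coda consonant is licensed; onsets are limited to one consonant).

4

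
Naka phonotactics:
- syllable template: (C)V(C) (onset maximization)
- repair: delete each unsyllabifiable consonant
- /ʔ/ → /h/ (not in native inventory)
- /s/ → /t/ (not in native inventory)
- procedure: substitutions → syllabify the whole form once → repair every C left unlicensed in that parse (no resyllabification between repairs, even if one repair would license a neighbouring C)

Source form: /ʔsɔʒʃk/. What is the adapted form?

Substitution: /ʔ/ → /h/, /s/ → /t/, giving /htɔʒʃk/.
Under (C)V(C), the unsyllabifiable consonants are /h/, /ʃ/, /k/ (at most one coda consonant is licensed; onsets are limited to one consonant).
Deleting the stranded consonants removes /h/, /ʃ/, /k/.

tɔʒ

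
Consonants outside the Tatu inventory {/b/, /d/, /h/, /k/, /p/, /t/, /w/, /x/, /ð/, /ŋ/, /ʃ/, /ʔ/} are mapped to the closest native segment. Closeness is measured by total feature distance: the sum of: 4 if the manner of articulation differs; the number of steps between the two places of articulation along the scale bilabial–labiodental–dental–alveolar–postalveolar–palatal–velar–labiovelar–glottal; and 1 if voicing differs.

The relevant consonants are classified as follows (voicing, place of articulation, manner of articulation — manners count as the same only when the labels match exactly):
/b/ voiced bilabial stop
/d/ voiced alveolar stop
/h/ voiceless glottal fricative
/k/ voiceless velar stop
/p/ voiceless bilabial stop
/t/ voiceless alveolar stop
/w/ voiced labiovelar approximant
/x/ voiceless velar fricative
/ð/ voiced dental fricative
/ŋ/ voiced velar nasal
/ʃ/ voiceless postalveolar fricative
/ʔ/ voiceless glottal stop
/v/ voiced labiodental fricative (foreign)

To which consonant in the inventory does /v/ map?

/ð/ is closest: same manner (fricative), place distance 1 (labiodental→dental), same voicing; total 1. Next closest is /ʃ/ at distance 4.

ð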